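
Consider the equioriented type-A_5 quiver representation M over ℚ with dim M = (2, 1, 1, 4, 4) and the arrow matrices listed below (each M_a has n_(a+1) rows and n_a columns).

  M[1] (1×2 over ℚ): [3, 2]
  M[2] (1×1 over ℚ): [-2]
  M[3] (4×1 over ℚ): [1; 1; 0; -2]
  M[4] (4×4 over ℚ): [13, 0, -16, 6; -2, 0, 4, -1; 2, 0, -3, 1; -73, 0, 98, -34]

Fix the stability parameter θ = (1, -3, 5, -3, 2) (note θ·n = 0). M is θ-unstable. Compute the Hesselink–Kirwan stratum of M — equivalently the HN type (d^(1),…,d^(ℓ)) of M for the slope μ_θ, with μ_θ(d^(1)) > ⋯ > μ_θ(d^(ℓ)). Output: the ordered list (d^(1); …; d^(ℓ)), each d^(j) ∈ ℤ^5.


Via rank(M_{q-1}∘⋯∘M_p): M ≅ I[1,1], I[1,5], I[4,4], I[4,5]^2, I[5,5].
μ_θ-semistable layers: μ^(1)=2; μ^(2)=1; μ^(3)=-1; μ^(4)=-3

((0, 0, 0, 0, 4); (1, 0, 1, 1, 0); (1, 1, 0, 0, 0); (0, 0, 0, 3, 0))


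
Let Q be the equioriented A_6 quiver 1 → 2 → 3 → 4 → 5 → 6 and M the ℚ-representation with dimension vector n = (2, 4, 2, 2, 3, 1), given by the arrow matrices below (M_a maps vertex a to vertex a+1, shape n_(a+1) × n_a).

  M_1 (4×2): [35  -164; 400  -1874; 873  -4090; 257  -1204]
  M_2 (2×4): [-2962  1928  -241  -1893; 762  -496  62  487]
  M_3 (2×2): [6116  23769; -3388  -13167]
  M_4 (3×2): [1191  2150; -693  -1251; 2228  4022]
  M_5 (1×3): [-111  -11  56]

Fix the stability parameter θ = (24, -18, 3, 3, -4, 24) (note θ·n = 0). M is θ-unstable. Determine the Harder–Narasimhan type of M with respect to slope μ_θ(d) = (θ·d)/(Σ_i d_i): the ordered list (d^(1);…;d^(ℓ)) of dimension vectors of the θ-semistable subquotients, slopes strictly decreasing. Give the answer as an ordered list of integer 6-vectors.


Barcode: M ≅ I[1,3], I[1,6], I[2,2]^2, I[4,5], I[5,5]. HN layers by μ_θ (6 steps, strictly decreasing):
  μ^(1)=24; μ^(2)=3; μ^(3)=8/5; μ^(4)=-1/2; μ^(5)=-4; μ^(6)=-18

((0, 0, 0, 0, 0, 1); (1, 1, 1, 0, 0, 0); (1, 1, 1, 1, 1, 0); (0, 0, 0, 1, 1, 0); (0, 0, 0, 0, 1, 0); (0, 2, 0, 0, 0, 0))


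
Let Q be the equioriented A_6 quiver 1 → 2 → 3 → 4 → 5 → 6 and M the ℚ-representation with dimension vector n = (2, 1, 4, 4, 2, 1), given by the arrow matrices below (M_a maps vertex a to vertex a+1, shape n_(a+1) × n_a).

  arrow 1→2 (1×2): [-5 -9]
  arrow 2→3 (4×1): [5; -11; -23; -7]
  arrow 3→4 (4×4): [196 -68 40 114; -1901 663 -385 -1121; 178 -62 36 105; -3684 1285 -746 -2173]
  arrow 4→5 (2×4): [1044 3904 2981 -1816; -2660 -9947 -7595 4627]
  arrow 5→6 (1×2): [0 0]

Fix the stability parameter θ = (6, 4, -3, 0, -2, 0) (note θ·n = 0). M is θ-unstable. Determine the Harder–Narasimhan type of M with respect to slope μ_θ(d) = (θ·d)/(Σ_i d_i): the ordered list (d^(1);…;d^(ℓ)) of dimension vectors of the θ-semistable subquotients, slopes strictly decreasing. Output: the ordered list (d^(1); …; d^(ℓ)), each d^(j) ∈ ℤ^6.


Barcode: M ≅ I[1,1], I[1,5], I[3,3], I[3,4], I[3,5], I[4,4], I[6,6]. HN layers by μ_θ (5 steps, strictly decreasing):
  μ^(1)=6; μ^(2)=1; μ^(3)=0; μ^(4)=-1; μ^(5)=-3

((1, 0, 0, 0, 0, 0); (1, 1, 1, 1, 1, 0); (0, 0, 0, 2, 0, 1); (0, 0, 0, 1, 1, 0); (0, 0, 3, 0, 0, 0))


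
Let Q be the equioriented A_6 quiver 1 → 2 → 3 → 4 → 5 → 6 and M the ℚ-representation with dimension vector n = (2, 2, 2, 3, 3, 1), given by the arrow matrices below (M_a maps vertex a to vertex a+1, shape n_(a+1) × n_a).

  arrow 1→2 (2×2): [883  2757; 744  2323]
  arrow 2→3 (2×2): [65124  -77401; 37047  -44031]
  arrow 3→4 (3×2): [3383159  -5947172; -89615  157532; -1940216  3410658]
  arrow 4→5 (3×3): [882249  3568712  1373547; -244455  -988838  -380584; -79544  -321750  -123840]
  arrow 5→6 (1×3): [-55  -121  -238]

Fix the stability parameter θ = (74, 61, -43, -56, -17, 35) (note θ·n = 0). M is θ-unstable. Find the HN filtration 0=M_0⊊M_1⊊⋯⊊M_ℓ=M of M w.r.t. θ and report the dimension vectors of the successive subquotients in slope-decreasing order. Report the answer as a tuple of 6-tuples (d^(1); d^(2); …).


Via rank(M_{q-1}∘⋯∘M_p): M ≅ I[1,5], I[1,6], I[4,5].
μ_θ-semistable layers: μ^(1)=35; μ^(2)=19/5; μ^(3)=-17; μ^(4)=-56

((0, 0, 0, 0, 0, 1); (2, 2, 2, 2, 2, 0); (0, 0, 0, 0, 1, 0); (0, 0, 0, 1, 0, 0))


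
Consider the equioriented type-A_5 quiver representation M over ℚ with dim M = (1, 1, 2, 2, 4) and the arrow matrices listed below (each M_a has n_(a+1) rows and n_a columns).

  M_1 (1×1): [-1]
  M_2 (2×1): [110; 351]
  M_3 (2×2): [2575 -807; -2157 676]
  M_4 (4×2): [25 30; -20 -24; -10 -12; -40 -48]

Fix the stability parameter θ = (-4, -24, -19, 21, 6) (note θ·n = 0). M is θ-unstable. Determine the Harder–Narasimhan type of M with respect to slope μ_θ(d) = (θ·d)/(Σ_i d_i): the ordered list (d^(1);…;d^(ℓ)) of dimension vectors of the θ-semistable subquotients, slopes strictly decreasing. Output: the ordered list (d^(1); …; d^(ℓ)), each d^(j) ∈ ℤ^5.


Barcode: M ≅ I[1,5], I[3,4], I[5,5]^3. HN layers by μ_θ (5 steps, strictly decreasing):
  μ^(1)=21; μ^(2)=27/2; μ^(3)=6; μ^(4)=-47/3; μ^(5)=-19

((0, 0, 0, 1, 0); (0, 0, 0, 1, 1); (0, 0, 0, 0, 3); (1, 1, 1, 0, 0); (0, 0, 1, 0, 0))


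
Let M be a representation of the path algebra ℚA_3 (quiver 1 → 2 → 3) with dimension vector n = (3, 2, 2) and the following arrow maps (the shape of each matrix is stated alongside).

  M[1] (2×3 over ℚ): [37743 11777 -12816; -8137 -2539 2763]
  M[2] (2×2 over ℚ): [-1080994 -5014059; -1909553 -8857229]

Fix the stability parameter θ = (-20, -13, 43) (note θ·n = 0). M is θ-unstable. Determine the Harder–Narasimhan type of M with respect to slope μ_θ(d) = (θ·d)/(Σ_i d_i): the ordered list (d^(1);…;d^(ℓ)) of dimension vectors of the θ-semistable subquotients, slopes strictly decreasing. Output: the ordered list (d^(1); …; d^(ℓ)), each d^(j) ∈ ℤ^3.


Via rank(M_{q-1}∘⋯∘M_p): M ≅ I[1,1], I[1,3]^2.
μ_θ-semistable layers: μ^(1)=43; μ^(2)=-13; μ^(3)=-20

((0, 0, 2); (0, 2, 0); (3, 0, 0))


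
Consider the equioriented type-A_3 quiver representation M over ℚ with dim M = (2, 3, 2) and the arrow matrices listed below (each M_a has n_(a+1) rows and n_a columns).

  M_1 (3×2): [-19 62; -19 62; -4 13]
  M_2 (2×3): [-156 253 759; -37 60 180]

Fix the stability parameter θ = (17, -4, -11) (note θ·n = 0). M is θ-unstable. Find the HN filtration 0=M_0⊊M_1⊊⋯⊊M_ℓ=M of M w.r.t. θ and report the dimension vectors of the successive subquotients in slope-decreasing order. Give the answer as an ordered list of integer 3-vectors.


Barcode: M ≅ I[1,3]^2, I[2,2]. HN layers by μ_θ (2 steps, strictly decreasing):
  μ^(1)=2/3; μ^(2)=-4

((2, 2, 2); (0, 1, 0))


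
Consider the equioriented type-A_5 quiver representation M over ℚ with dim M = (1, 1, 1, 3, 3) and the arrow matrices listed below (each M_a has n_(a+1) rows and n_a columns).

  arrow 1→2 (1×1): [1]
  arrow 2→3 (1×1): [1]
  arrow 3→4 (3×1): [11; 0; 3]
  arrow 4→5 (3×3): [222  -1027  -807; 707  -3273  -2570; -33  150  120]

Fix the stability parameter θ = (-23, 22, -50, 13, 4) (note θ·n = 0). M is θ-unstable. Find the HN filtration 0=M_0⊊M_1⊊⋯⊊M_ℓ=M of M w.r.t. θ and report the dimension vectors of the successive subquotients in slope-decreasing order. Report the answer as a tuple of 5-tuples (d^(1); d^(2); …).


Via rank(M_{q-1}∘⋯∘M_p): M ≅ I[1,5], I[4,5]^2.
μ_θ-semistable layers: μ^(1)=17/2; μ^(2)=-14; μ^(3)=-23

((0, 0, 0, 3, 3); (0, 1, 1, 0, 0); (1, 0, 0, 0, 0))


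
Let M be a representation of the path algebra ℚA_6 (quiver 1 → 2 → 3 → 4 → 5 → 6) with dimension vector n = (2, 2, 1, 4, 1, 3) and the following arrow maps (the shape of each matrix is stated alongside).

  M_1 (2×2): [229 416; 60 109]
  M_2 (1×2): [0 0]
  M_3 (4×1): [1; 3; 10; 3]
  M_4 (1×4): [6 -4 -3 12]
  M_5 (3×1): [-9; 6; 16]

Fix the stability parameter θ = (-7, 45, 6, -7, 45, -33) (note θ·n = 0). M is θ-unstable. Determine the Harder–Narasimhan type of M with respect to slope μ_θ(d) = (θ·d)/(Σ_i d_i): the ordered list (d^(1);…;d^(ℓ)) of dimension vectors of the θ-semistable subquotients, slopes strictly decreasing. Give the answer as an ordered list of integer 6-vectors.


Interval decomposition of M: I[1,2]^2, I[3,4], I[4,4]^2, I[4,6], I[6,6]^2.
HN type (ℓ=5): μ^(1)=45; μ^(2)=6; μ^(3)=-1/2; μ^(4)=-7; μ^(5)=-33

((0, 2, 0, 0, 0, 0); (0, 0, 0, 0, 1, 1); (0, 0, 1, 1, 0, 0); (2, 0, 0, 3, 0, 0); (0, 0, 0, 0, 0, 2))


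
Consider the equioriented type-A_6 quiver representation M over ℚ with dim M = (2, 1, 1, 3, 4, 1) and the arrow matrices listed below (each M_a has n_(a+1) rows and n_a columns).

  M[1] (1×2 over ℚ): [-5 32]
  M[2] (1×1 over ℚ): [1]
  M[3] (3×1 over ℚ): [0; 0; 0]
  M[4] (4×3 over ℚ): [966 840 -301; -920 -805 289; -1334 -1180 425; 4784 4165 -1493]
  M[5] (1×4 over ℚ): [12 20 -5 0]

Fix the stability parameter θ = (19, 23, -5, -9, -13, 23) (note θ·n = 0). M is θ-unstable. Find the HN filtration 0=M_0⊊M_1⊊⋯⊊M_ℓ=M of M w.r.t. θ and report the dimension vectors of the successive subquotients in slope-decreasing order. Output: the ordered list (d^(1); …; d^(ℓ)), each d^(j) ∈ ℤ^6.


Interval decomposition of M: I[1,1], I[1,3], I[4,4], I[4,5], I[4,6], I[5,5]^2.
HN type (ℓ=6): μ^(1)=23; μ^(2)=19; μ^(3)=37/3; μ^(4)=-9; μ^(5)=-11; μ^(6)=-13

((0, 0, 0, 0, 0, 1); (1, 0, 0, 0, 0, 0); (1, 1, 1, 0, 0, 0); (0, 0, 0, 1, 0, 0); (0, 0, 0, 2, 2, 0); (0, 0, 0, 0, 2, 0))


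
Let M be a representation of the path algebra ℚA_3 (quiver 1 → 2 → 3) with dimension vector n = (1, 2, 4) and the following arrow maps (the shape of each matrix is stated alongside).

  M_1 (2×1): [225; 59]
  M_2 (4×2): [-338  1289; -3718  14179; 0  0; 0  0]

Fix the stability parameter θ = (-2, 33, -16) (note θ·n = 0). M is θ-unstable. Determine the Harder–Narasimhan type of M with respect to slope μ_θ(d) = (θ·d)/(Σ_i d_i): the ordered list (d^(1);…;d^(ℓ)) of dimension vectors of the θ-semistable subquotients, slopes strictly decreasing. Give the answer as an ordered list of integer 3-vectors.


Via rank(M_{q-1}∘⋯∘M_p): M ≅ I[1,3], I[2,2], I[3,3]^3.
μ_θ-semistable layers: μ^(1)=33; μ^(2)=17/2; μ^(3)=-2; μ^(4)=-16

((0, 1, 0); (0, 1, 1); (1, 0, 0); (0, 0, 3))


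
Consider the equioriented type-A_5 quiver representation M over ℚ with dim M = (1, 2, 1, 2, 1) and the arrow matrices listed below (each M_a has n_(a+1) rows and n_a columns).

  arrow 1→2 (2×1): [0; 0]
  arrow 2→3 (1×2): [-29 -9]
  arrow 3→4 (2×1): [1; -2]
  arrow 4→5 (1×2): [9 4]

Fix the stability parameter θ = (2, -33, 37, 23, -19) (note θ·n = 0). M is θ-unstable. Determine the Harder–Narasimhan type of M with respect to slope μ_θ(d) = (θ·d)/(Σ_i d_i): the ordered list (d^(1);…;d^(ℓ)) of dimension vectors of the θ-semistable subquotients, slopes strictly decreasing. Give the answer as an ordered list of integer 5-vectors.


Via rank(M_{q-1}∘⋯∘M_p): M ≅ I[1,1], I[2,2], I[2,5], I[4,4].
μ_θ-semistable layers: μ^(1)=23; μ^(2)=41/3; μ^(3)=2; μ^(4)=-33

((0, 0, 0, 1, 0); (0, 0, 1, 1, 1); (1, 0, 0, 0, 0); (0, 2, 0, 0, 0))


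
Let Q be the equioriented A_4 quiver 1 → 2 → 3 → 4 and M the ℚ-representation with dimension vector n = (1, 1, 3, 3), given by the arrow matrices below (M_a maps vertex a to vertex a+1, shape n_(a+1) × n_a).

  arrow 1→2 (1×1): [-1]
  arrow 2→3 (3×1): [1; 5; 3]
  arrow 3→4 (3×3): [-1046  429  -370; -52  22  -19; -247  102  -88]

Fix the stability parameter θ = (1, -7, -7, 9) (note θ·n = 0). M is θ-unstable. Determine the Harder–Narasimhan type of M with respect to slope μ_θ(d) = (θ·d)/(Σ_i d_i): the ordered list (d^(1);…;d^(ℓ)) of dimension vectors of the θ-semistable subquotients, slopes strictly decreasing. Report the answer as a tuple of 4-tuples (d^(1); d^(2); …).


Via rank(M_{q-1}∘⋯∘M_p): M ≅ I[1,4], I[3,4]^2.
μ_θ-semistable layers: μ^(1)=9; μ^(2)=-13/3; μ^(3)=-7

((0, 0, 0, 3); (1, 1, 1, 0); (0, 0, 2, 0))


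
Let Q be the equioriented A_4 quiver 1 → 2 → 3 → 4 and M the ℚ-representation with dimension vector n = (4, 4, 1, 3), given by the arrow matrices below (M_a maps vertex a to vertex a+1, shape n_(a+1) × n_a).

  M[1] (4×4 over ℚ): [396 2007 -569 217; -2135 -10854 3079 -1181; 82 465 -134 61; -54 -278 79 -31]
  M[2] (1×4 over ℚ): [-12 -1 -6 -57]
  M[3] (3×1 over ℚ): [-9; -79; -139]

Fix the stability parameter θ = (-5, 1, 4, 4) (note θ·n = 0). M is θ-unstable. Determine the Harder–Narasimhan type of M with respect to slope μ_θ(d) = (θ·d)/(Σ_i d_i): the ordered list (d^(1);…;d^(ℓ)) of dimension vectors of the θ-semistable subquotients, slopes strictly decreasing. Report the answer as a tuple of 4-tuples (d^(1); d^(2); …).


Via rank(M_{q-1}∘⋯∘M_p): M ≅ I[1,2]^3, I[1,4], I[4,4]^2.
μ_θ-semistable layers: μ^(1)=4; μ^(2)=1; μ^(3)=-5

((0, 0, 1, 3); (0, 4, 0, 0); (4, 0, 0, 0))


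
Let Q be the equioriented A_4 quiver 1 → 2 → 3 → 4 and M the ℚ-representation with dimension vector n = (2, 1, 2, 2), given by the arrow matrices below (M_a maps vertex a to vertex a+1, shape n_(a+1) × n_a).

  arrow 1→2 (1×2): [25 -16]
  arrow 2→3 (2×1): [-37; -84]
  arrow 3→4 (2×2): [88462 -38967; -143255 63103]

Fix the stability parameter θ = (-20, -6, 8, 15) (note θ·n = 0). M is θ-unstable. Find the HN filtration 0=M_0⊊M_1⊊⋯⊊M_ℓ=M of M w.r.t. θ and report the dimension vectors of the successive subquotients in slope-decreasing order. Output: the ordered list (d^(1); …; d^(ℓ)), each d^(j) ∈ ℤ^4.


Interval decomposition of M: I[1,1], I[1,4], I[3,4].
HN type (ℓ=4): μ^(1)=15; μ^(2)=8; μ^(3)=-6; μ^(4)=-20

((0, 0, 0, 2); (0, 0, 2, 0); (0, 1, 0, 0); (2, 0, 0, 0))


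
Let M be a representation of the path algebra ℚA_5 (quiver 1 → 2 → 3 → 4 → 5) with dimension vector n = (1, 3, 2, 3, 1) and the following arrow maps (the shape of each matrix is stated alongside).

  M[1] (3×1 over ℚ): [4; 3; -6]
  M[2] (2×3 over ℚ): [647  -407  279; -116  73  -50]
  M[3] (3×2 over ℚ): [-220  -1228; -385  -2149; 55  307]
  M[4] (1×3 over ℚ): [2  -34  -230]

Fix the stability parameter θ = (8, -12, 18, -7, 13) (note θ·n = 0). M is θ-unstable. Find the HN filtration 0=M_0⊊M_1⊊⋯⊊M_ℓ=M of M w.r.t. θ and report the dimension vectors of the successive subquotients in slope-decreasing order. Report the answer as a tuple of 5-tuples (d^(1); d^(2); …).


Via rank(M_{q-1}∘⋯∘M_p): M ≅ I[1,3], I[2,2], I[2,4], I[4,4], I[4,5].
μ_θ-semistable layers: μ^(1)=18; μ^(2)=13; μ^(3)=11/2; μ^(4)=-2; μ^(5)=-7; μ^(6)=-12

((0, 0, 1, 0, 0); (0, 0, 0, 0, 1); (0, 0, 1, 1, 0); (1, 1, 0, 0, 0); (0, 0, 0, 2, 0); (0, 2, 0, 0, 0))


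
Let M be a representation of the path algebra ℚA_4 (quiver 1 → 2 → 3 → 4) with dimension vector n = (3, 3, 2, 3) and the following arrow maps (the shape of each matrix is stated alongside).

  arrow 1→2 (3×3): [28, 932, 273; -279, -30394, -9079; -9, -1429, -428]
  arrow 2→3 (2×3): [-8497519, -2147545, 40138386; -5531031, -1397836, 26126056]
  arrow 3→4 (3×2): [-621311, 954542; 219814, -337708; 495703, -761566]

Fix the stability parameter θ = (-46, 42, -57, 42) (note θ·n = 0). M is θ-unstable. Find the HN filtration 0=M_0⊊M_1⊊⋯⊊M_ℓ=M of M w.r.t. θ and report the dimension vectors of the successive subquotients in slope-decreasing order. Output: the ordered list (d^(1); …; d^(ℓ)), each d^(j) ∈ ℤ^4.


Via rank(M_{q-1}∘⋯∘M_p): M ≅ I[1,2], I[1,3], I[1,4], I[4,4]^2.
μ_θ-semistable layers: μ^(1)=42; μ^(2)=-15/2; μ^(3)=-46

((0, 1, 0, 3); (0, 2, 2, 0); (3, 0, 0, 0))


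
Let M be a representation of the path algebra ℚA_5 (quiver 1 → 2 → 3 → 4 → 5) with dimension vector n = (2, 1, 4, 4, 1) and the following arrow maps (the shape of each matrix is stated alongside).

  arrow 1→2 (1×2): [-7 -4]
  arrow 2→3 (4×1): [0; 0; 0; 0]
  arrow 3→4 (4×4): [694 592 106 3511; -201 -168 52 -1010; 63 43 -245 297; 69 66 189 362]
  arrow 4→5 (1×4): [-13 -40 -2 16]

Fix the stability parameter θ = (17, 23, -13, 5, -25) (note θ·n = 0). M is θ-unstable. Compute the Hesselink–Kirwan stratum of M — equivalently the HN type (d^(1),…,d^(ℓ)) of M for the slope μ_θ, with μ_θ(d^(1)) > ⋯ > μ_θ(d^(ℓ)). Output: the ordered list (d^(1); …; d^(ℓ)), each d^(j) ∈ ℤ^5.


Via rank(M_{q-1}∘⋯∘M_p): M ≅ I[1,1], I[1,2], I[3,4]^3, I[3,5].
μ_θ-semistable layers: μ^(1)=23; μ^(2)=17; μ^(3)=5; μ^(4)=-10; μ^(5)=-13

((0, 1, 0, 0, 0); (2, 0, 0, 0, 0); (0, 0, 0, 3, 0); (0, 0, 0, 1, 1); (0, 0, 4, 0, 0))


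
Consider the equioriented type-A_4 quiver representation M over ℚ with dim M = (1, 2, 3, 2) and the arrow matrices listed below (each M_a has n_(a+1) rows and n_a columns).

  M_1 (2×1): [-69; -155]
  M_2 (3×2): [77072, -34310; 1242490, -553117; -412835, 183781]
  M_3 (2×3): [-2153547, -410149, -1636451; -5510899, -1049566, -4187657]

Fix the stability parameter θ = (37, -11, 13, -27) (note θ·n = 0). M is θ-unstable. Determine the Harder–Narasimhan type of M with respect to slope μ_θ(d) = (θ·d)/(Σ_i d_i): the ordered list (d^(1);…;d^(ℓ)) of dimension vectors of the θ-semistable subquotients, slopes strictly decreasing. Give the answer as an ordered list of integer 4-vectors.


Interval decomposition of M: I[1,4], I[2,4], I[3,3].
HN type (ℓ=4): μ^(1)=13; μ^(2)=3; μ^(3)=-7; μ^(4)=-11

((0, 0, 1, 0); (1, 1, 1, 1); (0, 0, 1, 1); (0, 1, 0, 0))


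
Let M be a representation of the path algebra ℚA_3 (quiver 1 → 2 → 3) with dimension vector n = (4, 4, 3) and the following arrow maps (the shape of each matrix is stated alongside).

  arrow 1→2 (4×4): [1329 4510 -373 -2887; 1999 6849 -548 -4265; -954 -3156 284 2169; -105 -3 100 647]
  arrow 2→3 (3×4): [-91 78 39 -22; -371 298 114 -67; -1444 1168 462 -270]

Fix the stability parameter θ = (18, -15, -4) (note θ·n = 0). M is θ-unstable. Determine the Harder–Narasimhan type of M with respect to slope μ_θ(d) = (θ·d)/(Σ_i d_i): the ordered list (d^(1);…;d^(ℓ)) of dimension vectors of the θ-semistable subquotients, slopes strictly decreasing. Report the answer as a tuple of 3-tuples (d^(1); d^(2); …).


Via rank(M_{q-1}∘⋯∘M_p): M ≅ I[1,2]^2, I[1,3]^2, I[3,3].
μ_θ-semistable layers: μ^(1)=3/2; μ^(2)=-1/3; μ^(3)=-4

((2, 2, 0); (2, 2, 2); (0, 0, 1))


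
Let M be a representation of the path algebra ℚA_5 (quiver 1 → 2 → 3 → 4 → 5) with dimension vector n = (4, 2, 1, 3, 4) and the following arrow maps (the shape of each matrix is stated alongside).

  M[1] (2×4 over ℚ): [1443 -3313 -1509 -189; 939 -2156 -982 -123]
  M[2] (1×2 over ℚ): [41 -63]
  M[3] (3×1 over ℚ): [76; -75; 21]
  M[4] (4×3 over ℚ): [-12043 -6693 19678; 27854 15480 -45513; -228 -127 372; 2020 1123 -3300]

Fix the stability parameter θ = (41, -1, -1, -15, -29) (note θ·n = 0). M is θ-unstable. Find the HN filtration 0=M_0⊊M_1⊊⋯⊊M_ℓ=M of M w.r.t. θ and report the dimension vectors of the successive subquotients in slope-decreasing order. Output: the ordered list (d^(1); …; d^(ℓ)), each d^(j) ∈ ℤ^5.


Via rank(M_{q-1}∘⋯∘M_p): M ≅ I[1,1]^2, I[1,2], I[1,5], I[4,5]^2, I[5,5].
μ_θ-semistable layers: μ^(1)=41; μ^(2)=20; μ^(3)=-1; μ^(4)=-22; μ^(5)=-29

((2, 0, 0, 0, 0); (1, 1, 0, 0, 0); (1, 1, 1, 1, 1); (0, 0, 0, 2, 2); (0, 0, 0, 0, 1))


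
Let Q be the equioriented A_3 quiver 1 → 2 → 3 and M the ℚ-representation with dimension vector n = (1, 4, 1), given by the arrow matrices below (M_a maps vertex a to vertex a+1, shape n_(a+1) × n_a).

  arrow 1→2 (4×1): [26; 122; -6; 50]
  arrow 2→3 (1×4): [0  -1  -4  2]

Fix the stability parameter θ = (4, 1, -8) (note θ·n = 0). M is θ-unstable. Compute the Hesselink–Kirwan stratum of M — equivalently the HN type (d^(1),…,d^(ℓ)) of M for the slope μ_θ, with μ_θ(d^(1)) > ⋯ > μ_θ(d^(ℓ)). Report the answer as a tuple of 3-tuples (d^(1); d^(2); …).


Barcode: M ≅ I[1,3], I[2,2]^3. HN layers by μ_θ (2 steps, strictly decreasing):
  μ^(1)=1; μ^(2)=-1

((0, 3, 0); (1, 1, 1))


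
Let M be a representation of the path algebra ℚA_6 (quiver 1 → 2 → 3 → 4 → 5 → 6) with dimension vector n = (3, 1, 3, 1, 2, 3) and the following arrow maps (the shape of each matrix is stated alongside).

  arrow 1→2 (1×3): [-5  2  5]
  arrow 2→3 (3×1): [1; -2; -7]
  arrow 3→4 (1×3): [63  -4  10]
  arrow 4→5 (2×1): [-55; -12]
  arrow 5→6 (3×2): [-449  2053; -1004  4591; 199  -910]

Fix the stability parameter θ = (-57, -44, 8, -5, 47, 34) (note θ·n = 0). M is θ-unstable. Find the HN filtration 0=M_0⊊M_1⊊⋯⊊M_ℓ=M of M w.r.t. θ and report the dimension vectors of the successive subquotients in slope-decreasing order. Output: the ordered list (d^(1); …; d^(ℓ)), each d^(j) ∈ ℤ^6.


Via rank(M_{q-1}∘⋯∘M_p): M ≅ I[1,1]^2, I[1,6], I[3,3]^2, I[5,6], I[6,6].
μ_θ-semistable layers: μ^(1)=81/2; μ^(2)=34; μ^(3)=8; μ^(4)=3/2; μ^(5)=-44; μ^(6)=-57

((0, 0, 0, 0, 2, 2); (0, 0, 0, 0, 0, 1); (0, 0, 2, 0, 0, 0); (0, 0, 1, 1, 0, 0); (0, 1, 0, 0, 0, 0); (3, 0, 0, 0, 0, 0))


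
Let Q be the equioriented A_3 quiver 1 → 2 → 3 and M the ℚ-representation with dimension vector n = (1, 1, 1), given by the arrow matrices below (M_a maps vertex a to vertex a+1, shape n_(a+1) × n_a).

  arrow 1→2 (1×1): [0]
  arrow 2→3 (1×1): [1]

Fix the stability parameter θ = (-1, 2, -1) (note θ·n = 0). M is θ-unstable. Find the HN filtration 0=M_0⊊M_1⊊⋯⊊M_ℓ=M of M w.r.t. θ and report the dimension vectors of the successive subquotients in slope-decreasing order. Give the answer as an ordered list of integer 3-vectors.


Interval decomposition of M: I[1,1], I[2,3].
HN type (ℓ=2): μ^(1)=1/2; μ^(2)=-1

((0, 1, 1); (1, 0, 0))


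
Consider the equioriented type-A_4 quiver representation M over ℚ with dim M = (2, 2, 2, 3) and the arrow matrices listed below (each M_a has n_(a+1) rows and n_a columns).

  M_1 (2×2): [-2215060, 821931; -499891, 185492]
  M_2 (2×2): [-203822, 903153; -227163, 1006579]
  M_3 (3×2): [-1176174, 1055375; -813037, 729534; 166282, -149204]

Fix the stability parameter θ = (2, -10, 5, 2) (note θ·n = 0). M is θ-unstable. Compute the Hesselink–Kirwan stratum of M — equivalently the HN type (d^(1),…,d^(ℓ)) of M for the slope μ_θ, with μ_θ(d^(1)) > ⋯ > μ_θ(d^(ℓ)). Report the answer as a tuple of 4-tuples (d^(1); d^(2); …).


Via rank(M_{q-1}∘⋯∘M_p): M ≅ I[1,4]^2, I[4,4].
μ_θ-semistable layers: μ^(1)=7/2; μ^(2)=2; μ^(3)=-4

((0, 0, 2, 2); (0, 0, 0, 1); (2, 2, 0, 0))


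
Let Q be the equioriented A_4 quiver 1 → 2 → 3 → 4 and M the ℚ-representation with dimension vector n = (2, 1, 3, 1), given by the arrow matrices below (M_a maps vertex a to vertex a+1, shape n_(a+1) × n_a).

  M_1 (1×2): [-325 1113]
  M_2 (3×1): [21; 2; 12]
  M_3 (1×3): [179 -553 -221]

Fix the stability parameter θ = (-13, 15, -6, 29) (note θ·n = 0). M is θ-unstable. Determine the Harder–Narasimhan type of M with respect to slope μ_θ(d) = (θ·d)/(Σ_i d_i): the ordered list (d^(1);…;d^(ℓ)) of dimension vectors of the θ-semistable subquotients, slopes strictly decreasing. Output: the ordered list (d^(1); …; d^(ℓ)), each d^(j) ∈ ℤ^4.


Barcode: M ≅ I[1,1], I[1,4], I[3,3]^2. HN layers by μ_θ (4 steps, strictly decreasing):
  μ^(1)=29; μ^(2)=9/2; μ^(3)=-6; μ^(4)=-13

((0, 0, 0, 1); (0, 1, 1, 0); (0, 0, 2, 0); (2, 0, 0, 0))


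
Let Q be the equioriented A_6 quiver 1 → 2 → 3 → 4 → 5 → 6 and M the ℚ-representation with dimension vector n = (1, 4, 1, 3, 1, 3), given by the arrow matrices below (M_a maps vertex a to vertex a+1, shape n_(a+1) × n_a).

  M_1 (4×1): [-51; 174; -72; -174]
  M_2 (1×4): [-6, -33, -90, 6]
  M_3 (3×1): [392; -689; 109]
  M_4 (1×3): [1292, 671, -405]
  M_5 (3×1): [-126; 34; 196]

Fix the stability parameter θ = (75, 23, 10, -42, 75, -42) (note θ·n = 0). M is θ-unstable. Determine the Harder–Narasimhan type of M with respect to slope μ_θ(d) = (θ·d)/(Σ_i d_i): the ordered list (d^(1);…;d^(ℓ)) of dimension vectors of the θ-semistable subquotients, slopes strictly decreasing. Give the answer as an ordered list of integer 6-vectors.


Barcode: M ≅ I[1,2], I[2,2]^2, I[2,4], I[4,4], I[4,6], I[6,6]^2. HN layers by μ_θ (5 steps, strictly decreasing):
  μ^(1)=49; μ^(2)=23; μ^(3)=33/2; μ^(4)=-3; μ^(5)=-42

((1, 1, 0, 0, 0, 0); (0, 2, 0, 0, 0, 0); (0, 0, 0, 0, 1, 1); (0, 1, 1, 1, 0, 0); (0, 0, 0, 2, 0, 2))


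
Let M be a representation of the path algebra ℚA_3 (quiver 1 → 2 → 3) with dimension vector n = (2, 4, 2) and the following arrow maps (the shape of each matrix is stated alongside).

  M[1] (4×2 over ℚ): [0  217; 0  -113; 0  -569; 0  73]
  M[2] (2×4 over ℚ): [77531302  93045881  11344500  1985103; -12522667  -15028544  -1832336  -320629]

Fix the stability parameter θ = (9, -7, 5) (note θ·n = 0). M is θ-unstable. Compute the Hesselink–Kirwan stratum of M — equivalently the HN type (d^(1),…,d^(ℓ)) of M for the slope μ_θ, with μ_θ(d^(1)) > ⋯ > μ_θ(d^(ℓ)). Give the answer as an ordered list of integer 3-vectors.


Barcode: M ≅ I[1,1], I[1,2], I[2,2], I[2,3]^2. HN layers by μ_θ (4 steps, strictly decreasing):
  μ^(1)=9; μ^(2)=5; μ^(3)=1; μ^(4)=-7

((1, 0, 0); (0, 0, 2); (1, 1, 0); (0, 3, 0))


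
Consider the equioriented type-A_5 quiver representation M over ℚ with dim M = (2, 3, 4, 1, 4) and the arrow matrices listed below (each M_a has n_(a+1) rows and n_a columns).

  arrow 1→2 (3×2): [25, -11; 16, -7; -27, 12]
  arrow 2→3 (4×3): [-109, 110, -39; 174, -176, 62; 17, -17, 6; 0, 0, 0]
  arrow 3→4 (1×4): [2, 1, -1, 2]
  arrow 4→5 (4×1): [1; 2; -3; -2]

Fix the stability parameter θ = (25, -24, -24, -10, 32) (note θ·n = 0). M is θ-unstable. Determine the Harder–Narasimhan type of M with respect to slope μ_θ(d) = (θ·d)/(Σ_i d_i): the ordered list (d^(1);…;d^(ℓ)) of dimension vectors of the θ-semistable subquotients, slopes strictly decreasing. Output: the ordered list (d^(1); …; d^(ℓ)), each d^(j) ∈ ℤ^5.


Interval decomposition of M: I[1,3], I[1,5], I[2,3], I[3,3], I[5,5]^3.
HN type (ℓ=4): μ^(1)=32; μ^(2)=-23/3; μ^(3)=-33/4; μ^(4)=-24

((0, 0, 0, 0, 4); (1, 1, 1, 0, 0); (1, 1, 1, 1, 0); (0, 1, 2, 0, 0))


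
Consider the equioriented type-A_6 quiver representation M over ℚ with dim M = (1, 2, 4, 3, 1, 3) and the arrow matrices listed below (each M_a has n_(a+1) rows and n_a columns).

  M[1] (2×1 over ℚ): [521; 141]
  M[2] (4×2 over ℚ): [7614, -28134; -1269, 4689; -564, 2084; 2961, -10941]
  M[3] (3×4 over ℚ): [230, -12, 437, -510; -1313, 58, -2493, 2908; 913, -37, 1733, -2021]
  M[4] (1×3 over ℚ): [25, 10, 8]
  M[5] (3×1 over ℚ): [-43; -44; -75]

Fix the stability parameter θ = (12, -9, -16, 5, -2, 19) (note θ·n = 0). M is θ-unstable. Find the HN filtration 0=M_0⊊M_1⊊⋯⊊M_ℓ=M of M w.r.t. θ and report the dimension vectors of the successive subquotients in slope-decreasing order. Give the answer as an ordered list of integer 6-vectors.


Barcode: M ≅ I[1,2], I[2,6], I[3,3], I[3,4]^2, I[6,6]^2. HN layers by μ_θ (5 steps, strictly decreasing):
  μ^(1)=19; μ^(2)=5; μ^(3)=3/2; μ^(4)=-25/2; μ^(5)=-16

((0, 0, 0, 0, 0, 3); (0, 0, 0, 2, 0, 0); (1, 1, 0, 1, 1, 0); (0, 1, 1, 0, 0, 0); (0, 0, 3, 0, 0, 0))


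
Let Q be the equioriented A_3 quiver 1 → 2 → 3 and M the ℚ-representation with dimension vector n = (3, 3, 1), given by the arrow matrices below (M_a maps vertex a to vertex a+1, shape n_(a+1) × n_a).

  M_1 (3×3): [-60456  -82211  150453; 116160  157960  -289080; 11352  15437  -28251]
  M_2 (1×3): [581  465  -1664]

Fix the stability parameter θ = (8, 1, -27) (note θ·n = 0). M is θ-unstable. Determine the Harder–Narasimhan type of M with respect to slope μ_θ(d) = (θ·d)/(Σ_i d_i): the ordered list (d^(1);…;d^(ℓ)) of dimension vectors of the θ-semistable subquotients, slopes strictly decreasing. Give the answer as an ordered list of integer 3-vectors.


Via rank(M_{q-1}∘⋯∘M_p): M ≅ I[1,1]^2, I[1,3], I[2,2]^2.
μ_θ-semistable layers: μ^(1)=8; μ^(2)=1; μ^(3)=-6

((2, 0, 0); (0, 2, 0); (1, 1, 1))


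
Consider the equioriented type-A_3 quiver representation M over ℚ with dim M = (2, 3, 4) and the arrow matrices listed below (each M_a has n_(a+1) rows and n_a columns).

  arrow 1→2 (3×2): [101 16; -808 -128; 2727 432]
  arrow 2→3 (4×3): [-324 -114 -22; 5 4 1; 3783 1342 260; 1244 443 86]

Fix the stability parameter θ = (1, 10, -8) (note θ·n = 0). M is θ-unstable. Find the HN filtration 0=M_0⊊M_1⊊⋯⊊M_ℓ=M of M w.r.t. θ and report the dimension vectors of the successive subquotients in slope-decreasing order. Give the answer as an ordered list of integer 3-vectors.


Via rank(M_{q-1}∘⋯∘M_p): M ≅ I[1,1], I[1,3], I[2,3]^2, I[3,3].
μ_θ-semistable layers: μ^(1)=1; μ^(2)=-8

((2, 3, 3); (0, 0, 1))


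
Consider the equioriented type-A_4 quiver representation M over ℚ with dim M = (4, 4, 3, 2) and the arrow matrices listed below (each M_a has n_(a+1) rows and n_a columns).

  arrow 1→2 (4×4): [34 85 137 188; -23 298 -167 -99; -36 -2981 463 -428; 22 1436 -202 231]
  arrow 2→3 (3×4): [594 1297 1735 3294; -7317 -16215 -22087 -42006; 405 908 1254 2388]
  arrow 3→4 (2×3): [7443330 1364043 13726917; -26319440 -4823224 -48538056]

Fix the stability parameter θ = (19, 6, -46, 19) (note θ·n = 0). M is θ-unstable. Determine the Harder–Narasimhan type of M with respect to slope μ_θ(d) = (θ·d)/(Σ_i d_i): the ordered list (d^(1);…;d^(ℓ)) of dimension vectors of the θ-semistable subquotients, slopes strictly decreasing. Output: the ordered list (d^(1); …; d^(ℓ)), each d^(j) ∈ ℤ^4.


Barcode: M ≅ I[1,2]^2, I[1,3], I[1,4], I[3,3], I[4,4]. HN layers by μ_θ (4 steps, strictly decreasing):
  μ^(1)=19; μ^(2)=25/2; μ^(3)=-7; μ^(4)=-46

((0, 0, 0, 2); (2, 2, 0, 0); (2, 2, 2, 0); (0, 0, 1, 0))


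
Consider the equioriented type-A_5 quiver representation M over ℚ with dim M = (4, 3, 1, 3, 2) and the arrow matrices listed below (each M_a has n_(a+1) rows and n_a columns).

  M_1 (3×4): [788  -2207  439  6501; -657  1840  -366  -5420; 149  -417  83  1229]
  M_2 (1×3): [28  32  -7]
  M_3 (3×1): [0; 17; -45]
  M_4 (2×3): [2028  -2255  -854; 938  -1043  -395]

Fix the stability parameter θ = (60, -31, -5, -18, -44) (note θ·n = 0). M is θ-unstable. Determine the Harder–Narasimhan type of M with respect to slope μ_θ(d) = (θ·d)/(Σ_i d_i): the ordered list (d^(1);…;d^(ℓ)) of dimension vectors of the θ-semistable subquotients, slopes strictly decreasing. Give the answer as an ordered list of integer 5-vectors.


Interval decomposition of M: I[1,1], I[1,2]^2, I[1,5], I[4,4], I[4,5].
HN type (ℓ=5): μ^(1)=60; μ^(2)=29/2; μ^(3)=-38/5; μ^(4)=-18; μ^(5)=-31

((1, 0, 0, 0, 0); (2, 2, 0, 0, 0); (1, 1, 1, 1, 1); (0, 0, 0, 1, 0); (0, 0, 0, 1, 1))


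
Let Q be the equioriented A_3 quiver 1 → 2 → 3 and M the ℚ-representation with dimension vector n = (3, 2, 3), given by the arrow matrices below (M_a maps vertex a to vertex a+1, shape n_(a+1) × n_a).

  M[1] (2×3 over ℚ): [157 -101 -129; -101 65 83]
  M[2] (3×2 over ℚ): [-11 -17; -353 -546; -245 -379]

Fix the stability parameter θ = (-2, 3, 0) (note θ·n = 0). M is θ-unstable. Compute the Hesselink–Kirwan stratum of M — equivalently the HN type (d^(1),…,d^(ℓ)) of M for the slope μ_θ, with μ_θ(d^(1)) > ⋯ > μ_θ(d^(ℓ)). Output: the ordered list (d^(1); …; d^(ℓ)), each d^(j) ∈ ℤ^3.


Via rank(M_{q-1}∘⋯∘M_p): M ≅ I[1,1], I[1,3]^2, I[3,3].
μ_θ-semistable layers: μ^(1)=3/2; μ^(2)=0; μ^(3)=-2

((0, 2, 2); (0, 0, 1); (3, 0, 0))


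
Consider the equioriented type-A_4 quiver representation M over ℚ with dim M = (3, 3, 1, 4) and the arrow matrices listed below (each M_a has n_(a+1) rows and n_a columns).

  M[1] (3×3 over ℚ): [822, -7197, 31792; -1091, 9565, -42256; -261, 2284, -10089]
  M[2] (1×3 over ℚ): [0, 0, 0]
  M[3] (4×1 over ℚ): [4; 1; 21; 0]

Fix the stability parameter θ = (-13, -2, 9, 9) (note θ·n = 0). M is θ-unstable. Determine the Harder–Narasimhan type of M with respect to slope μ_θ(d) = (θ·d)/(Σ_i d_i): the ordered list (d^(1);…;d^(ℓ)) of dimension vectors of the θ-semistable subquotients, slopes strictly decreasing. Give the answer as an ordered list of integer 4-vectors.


Via rank(M_{q-1}∘⋯∘M_p): M ≅ I[1,2]^3, I[3,4], I[4,4]^3.
μ_θ-semistable layers: μ^(1)=9; μ^(2)=-2; μ^(3)=-13

((0, 0, 1, 4); (0, 3, 0, 0); (3, 0, 0, 0))


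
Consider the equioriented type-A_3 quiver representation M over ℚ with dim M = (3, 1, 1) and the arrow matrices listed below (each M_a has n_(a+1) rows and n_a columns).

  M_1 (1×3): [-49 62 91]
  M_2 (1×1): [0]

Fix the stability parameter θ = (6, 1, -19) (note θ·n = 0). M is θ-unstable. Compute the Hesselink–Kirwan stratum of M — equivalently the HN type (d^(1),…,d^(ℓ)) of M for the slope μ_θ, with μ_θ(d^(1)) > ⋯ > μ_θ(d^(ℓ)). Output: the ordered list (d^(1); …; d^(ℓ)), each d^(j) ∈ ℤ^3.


Via rank(M_{q-1}∘⋯∘M_p): M ≅ I[1,1]^2, I[1,2], I[3,3].
μ_θ-semistable layers: μ^(1)=6; μ^(2)=7/2; μ^(3)=-19

((2, 0, 0); (1, 1, 0); (0, 0, 1))


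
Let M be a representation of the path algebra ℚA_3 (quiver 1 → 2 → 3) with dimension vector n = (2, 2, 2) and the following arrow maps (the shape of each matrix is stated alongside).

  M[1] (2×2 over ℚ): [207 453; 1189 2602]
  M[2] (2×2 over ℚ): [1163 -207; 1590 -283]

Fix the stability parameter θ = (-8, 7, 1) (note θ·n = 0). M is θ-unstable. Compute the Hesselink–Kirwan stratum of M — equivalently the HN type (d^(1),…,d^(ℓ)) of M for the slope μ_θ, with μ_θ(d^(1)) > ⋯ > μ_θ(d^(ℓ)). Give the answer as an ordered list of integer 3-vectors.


Interval decomposition of M: I[1,3]^2.
HN type (ℓ=2): μ^(1)=4; μ^(2)=-8

((0, 2, 2); (2, 0, 0))


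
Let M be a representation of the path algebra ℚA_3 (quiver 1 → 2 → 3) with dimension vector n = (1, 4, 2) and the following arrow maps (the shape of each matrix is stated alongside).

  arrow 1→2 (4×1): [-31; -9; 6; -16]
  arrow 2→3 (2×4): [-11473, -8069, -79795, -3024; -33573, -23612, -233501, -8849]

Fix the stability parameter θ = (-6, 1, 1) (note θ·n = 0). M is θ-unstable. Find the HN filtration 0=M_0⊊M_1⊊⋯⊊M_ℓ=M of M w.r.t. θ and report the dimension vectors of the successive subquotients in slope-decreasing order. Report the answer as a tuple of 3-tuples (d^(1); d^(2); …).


Via rank(M_{q-1}∘⋯∘M_p): M ≅ I[1,3], I[2,2]^2, I[2,3].
μ_θ-semistable layers: μ^(1)=1; μ^(2)=-6

((0, 4, 2); (1, 0, 0))


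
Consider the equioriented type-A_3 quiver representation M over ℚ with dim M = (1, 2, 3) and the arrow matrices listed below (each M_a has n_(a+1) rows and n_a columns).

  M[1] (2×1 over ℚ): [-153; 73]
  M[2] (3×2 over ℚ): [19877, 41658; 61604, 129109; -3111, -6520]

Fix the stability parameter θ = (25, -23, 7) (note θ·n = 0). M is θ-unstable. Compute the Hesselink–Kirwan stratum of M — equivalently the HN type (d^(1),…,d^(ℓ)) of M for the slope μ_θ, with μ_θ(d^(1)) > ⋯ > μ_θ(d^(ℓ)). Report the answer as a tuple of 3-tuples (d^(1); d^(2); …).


Barcode: M ≅ I[1,3], I[2,3], I[3,3]. HN layers by μ_θ (3 steps, strictly decreasing):
  μ^(1)=7; μ^(2)=1; μ^(3)=-23

((0, 0, 3); (1, 1, 0); (0, 1, 0))


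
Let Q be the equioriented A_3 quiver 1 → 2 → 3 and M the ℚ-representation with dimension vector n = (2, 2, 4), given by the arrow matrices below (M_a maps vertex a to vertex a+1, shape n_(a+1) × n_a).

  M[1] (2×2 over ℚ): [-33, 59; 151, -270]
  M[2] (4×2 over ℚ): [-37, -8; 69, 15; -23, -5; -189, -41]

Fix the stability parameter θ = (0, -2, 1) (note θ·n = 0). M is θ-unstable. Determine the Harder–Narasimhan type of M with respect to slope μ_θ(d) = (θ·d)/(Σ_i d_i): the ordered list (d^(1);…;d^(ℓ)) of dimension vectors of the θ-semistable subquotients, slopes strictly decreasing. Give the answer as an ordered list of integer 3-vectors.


Via rank(M_{q-1}∘⋯∘M_p): M ≅ I[1,3]^2, I[3,3]^2.
μ_θ-semistable layers: μ^(1)=1; μ^(2)=-1

((0, 0, 4); (2, 2, 0))


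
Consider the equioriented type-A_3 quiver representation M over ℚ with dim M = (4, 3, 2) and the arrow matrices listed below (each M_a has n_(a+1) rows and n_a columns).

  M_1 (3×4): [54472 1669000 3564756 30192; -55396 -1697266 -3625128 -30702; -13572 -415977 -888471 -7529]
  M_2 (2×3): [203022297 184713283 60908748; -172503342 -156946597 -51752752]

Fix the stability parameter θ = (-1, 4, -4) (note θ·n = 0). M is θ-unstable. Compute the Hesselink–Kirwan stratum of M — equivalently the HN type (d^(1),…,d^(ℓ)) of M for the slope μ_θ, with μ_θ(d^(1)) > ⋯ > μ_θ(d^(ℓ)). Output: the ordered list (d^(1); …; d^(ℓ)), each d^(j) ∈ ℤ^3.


Barcode: M ≅ I[1,1]^2, I[1,3]^2, I[2,2]. HN layers by μ_θ (3 steps, strictly decreasing):
  μ^(1)=4; μ^(2)=0; μ^(3)=-1

((0, 1, 0); (0, 2, 2); (4, 0, 0))


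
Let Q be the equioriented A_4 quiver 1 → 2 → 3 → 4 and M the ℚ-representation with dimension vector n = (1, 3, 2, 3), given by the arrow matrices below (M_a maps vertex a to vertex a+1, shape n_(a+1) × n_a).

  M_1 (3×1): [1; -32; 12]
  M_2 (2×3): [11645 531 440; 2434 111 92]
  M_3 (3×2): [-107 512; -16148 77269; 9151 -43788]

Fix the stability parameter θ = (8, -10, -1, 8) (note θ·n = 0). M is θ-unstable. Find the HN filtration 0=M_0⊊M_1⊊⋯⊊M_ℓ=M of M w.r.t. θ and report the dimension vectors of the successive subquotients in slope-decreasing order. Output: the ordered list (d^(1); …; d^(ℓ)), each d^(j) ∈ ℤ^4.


Interval decomposition of M: I[1,4], I[2,2], I[2,4], I[4,4].
HN type (ℓ=3): μ^(1)=8; μ^(2)=-1; μ^(3)=-10

((0, 0, 0, 3); (1, 1, 2, 0); (0, 2, 0, 0))


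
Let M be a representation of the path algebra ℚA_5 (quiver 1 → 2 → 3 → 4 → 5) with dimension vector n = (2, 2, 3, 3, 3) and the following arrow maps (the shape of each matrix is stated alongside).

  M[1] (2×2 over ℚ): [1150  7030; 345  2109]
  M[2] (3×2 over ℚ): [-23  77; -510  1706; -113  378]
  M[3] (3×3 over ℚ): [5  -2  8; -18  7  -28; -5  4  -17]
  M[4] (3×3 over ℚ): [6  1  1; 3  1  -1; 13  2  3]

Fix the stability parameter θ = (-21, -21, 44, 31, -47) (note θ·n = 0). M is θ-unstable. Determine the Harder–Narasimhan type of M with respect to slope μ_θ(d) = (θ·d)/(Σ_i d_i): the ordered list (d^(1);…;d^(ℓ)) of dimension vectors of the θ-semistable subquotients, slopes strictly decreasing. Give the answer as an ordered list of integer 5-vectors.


Via rank(M_{q-1}∘⋯∘M_p): M ≅ I[1,1], I[1,5], I[2,5], I[3,5].
μ_θ-semistable layers: μ^(1)=28/3; μ^(2)=-21

((0, 0, 3, 3, 3); (2, 2, 0, 0, 0))


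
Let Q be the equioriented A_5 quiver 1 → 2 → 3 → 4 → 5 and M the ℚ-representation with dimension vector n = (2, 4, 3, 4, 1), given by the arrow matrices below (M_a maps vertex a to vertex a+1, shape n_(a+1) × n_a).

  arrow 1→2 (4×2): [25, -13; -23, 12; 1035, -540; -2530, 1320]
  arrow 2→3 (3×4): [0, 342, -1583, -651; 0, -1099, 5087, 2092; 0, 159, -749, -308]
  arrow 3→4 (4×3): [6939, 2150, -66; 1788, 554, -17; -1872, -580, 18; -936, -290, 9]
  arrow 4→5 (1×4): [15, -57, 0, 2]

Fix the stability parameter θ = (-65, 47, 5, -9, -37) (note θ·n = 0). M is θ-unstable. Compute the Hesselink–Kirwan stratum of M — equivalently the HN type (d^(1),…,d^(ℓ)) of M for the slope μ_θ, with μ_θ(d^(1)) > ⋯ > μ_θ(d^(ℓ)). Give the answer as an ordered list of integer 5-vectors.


Via rank(M_{q-1}∘⋯∘M_p): M ≅ I[1,2], I[1,5], I[2,3], I[2,4], I[4,4]^2.
μ_θ-semistable layers: μ^(1)=47; μ^(2)=26; μ^(3)=43/3; μ^(4)=3/2; μ^(5)=-9; μ^(6)=-65

((0, 1, 0, 0, 0); (0, 1, 1, 0, 0); (0, 1, 1, 1, 0); (0, 1, 1, 1, 1); (0, 0, 0, 2, 0); (2, 0, 0, 0, 0))


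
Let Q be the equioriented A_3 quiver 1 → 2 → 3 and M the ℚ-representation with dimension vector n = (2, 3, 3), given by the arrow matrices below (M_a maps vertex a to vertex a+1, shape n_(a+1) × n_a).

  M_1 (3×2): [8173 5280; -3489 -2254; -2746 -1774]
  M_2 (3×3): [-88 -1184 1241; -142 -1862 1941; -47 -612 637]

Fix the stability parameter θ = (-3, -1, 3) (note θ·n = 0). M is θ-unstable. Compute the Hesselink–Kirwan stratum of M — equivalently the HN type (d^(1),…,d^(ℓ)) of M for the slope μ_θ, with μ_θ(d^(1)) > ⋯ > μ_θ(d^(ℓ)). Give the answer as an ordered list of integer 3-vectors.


Barcode: M ≅ I[1,3]^2, I[2,3]. HN layers by μ_θ (3 steps, strictly decreasing):
  μ^(1)=3; μ^(2)=-1; μ^(3)=-3

((0, 0, 3); (0, 3, 0); (2, 0, 0))
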